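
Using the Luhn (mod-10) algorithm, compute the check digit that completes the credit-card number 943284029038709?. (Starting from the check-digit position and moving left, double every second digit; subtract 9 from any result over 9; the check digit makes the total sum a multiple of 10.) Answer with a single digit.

Partial digits right→left: 9 0 7 8 3 0 9 2 0 4 8 2 3 4 9
Double every second digit counting from the check-digit position (so the 1st, 3rd, 5th, ... of the partial from the right).
  doubled (with −9 where >9): 9 5 6 9 0 7 6 9 → sum 51
  kept as-is: 0 8 0 2 4 2 4 → sum 20
Total = 51 + 20 = 71.
Check digit = (10 − (71 mod 10)) mod 10 = 9.

9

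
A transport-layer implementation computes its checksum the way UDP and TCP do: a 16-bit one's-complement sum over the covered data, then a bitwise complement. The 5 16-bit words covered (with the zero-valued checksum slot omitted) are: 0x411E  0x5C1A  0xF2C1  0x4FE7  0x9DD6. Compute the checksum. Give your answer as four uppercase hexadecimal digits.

8247

One's-complement addition (fold any carry out of bit 15 back into bit 0):
  0x411E + 0x5C1A = 0x09D38
  0x9D38 + 0xF2C1 = 0x18FF9 → wrap carry → 0x8FFA
  0x8FFA + 0x4FE7 = 0x0DFE1
  0xDFE1 + 0x9DD6 = 0x17DB7 → wrap carry → 0x7DB8
One's-complement sum = 0x7DB8.
Checksum = ~0x7DB8 & 0xFFFF = 0x8247.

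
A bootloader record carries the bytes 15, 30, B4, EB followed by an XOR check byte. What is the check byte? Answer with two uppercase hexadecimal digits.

XOR the bytes together:
  start with 0x15
  0x15 ⊕ 0x30 = 0x25
  0x25 ⊕ 0xB4 = 0x91
  0x91 ⊕ 0xEB = 0x7A

7A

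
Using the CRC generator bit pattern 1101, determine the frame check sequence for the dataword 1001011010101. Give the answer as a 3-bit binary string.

Append 3 zeros: 1001011010101000. Divide by 1101 (XOR where the leading bit is 1):
  pos 0: 1001 XOR 1101 = 0100
  pos 1: 1000 XOR 1101 = 0101
  pos 2: 1011 XOR 1101 = 0110
  pos 3: 1101 XOR 1101 = 0000
  pos 8: 1010 XOR 1101 = 0111
  pos 9: 1111 XOR 1101 = 0010
  pos 11: 1000 XOR 1101 = 0101
  pos 12: 1010 XOR 1101 = 0111
Remainder (last 3 bits) = 111. This is the CRC / FCS.

111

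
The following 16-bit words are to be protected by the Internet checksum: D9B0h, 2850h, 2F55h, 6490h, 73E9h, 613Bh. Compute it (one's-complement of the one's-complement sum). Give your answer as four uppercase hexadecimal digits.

94F4

One's-complement addition (fold any carry out of bit 15 back into bit 0):
  0xD9B0 + 0x2850 = 0x10200 → wrap carry → 0x0201
  0x0201 + 0x2F55 = 0x03156
  0x3156 + 0x6490 = 0x095E6
  0x95E6 + 0x73E9 = 0x109CF → wrap carry → 0x09D0
  0x09D0 + 0x613B = 0x06B0B
One's-complement sum = 0x6B0B.
Checksum = ~0x6B0B & 0xFFFF = 0x94F4.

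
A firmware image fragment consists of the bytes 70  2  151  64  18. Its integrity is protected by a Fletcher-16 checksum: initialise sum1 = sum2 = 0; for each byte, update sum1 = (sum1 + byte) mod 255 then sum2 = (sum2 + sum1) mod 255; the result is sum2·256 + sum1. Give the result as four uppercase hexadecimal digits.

C032

Running sums (mod 255):
  after byte 0 (70): sum1=70, sum2=70
  after byte 1 (2): sum1=72, sum2=142
  after byte 2 (151): sum1=223, sum2=110
  after byte 3 (64): sum1=32, sum2=142
  after byte 4 (18): sum1=50, sum2=192
Checksum = sum2·256 + sum1 = 192·256 + 50 = 49202 = 0xC032.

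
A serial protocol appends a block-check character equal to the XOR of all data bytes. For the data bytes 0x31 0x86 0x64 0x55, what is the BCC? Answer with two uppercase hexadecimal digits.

86

XOR the bytes together:
  start with 0x31
  0x31 ⊕ 0x86 = 0xB7
  0xB7 ⊕ 0x64 = 0xD3
  0xD3 ⊕ 0x55 = 0x86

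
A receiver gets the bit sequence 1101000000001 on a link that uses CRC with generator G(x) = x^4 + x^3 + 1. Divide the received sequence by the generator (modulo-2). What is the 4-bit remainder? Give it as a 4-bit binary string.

1010

Modulo-2 division of 1101000000001 by 11001:
  pos 0: 11010 XOR 11001 = 00011
  pos 3: 11000 XOR 11001 = 00001
  pos 7: 10000 XOR 11001 = 01001
  pos 8: 10011 XOR 11001 = 01010
Remainder = 1010 (nonzero — an error is detected).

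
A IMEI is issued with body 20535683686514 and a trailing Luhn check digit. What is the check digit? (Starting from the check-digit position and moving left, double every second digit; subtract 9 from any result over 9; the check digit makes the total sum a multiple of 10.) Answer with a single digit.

Partial digits right→left: 4 1 5 6 8 6 3 8 6 5 3 5 0 2
Double every second digit counting from the check-digit position (so the 1st, 3rd, 5th, ... of the partial from the right).
  doubled (with −9 where >9): 8 1 7 6 3 6 0 → sum 31
  kept as-is: 1 6 6 8 5 5 2 → sum 33
Total = 31 + 33 = 64.
Check digit = (10 − (64 mod 10)) mod 10 = 6.

6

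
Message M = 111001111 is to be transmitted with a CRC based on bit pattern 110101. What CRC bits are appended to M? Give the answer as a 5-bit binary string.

01000

Append 5 zeros: 11100111100000. Divide by 110101 (XOR where the leading bit is 1):
  pos 0: 111001 XOR 110101 = 001100
  pos 2: 110011 XOR 110101 = 000110
  pos 5: 110100 XOR 110101 = 000001
Remainder (last 5 bits) = 01000. This is the CRC / FCS.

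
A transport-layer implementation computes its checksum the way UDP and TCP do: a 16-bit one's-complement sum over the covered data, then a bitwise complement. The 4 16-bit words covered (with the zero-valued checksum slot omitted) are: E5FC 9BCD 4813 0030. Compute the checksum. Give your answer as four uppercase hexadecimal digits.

One's-complement addition (fold any carry out of bit 15 back into bit 0):
  0xE5FC + 0x9BCD = 0x181C9 → wrap carry → 0x81CA
  0x81CA + 0x4813 = 0x0C9DD
  0xC9DD + 0x0030 = 0x0CA0D
One's-complement sum = 0xCA0D.
Checksum = ~0xCA0D & 0xFFFF = 0x35F2.

35F2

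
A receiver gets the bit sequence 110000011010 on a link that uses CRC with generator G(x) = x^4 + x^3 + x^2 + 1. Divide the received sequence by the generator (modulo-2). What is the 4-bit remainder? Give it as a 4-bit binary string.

Modulo-2 division of 110000011010 by 11101:
  pos 0: 11000 XOR 11101 = 00101
  pos 2: 10100 XOR 11101 = 01001
  pos 3: 10011 XOR 11101 = 01110
  pos 4: 11101 XOR 11101 = 00000
Remainder = 0010 (nonzero — an error is detected).

0010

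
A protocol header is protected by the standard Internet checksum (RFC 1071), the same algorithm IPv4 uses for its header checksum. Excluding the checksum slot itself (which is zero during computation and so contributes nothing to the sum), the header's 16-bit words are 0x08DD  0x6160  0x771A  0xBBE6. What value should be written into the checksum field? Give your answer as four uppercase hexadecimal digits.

One's-complement addition (fold any carry out of bit 15 back into bit 0):
  0x08DD + 0x6160 = 0x06A3D
  0x6A3D + 0x771A = 0x0E157
  0xE157 + 0xBBE6 = 0x19D3D → wrap carry → 0x9D3E
One's-complement sum = 0x9D3E.
Checksum = ~0x9D3E & 0xFFFF = 0x62C1.

62C1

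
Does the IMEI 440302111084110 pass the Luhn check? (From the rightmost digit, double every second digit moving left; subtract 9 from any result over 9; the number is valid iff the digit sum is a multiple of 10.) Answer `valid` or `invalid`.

invalid

From the right, keep odd positions and double even positions (subtract 9 from any doubled value over 9):
  doubled (positions 2,4,...): 2 8 0 2 4 6 8 → sum 30
  kept (positions 1,3,...): 0 1 8 1 1 0 0 4 → sum 15
Total = 45.
45 mod 10 = 5, so the number is invalid.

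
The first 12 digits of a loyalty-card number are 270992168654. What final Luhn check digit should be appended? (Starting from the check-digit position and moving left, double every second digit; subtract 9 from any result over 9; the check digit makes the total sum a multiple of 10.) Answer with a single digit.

Partial digits right→left: 4 5 6 8 6 1 2 9 9 0 7 2
Double every second digit counting from the check-digit position (so the 1st, 3rd, 5th, ... of the partial from the right).
  doubled (with −9 where >9): 8 3 3 4 9 5 → sum 32
  kept as-is: 5 8 1 9 0 2 → sum 25
Total = 32 + 25 = 57.
Check digit = (10 − (57 mod 10)) mod 10 = 3.

3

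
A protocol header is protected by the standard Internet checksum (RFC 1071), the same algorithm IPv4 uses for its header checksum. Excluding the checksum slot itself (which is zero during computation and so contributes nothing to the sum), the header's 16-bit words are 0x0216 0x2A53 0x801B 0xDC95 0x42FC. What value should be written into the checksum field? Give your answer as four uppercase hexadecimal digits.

One's-complement addition (fold any carry out of bit 15 back into bit 0):
  0x0216 + 0x2A53 = 0x02C69
  0x2C69 + 0x801B = 0x0AC84
  0xAC84 + 0xDC95 = 0x18919 → wrap carry → 0x891A
  0x891A + 0x42FC = 0x0CC16
One's-complement sum = 0xCC16.
Checksum = ~0xCC16 & 0xFFFF = 0x33E9.

33E9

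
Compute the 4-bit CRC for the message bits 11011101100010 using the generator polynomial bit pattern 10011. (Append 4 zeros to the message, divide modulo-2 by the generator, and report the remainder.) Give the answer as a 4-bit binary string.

Append 4 zeros: 110111011000100000. Divide by 10011 (XOR where the leading bit is 1):
  pos 0: 11011 XOR 10011 = 01000
  pos 1: 10001 XOR 10011 = 00010
  pos 4: 10011 XOR 10011 = 00000
  pos 12: 10000 XOR 10011 = 00011
Remainder (last 4 bits) = 0110. This is the CRC / FCS.

0110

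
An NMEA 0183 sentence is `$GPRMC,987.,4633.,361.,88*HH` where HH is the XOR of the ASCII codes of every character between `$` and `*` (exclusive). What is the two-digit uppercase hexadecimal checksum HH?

XOR the ASCII codes of the payload characters:
  'G' = 0x47 → acc = 0x47
  'P' = 0x50 → acc = 0x17
  'R' = 0x52 → acc = 0x45
  'M' = 0x4D → acc = 0x08
  'C' = 0x43 → acc = 0x4B
  ',' = 0x2C → acc = 0x67
  '9' = 0x39 → acc = 0x5E
  '8' = 0x38 → acc = 0x66
  '7' = 0x37 → acc = 0x51
  '.' = 0x2E → acc = 0x7F
  ',' = 0x2C → acc = 0x53
  '4' = 0x34 → acc = 0x67
  '6' = 0x36 → acc = 0x51
  '3' = 0x33 → acc = 0x62
  '3' = 0x33 → acc = 0x51
  '.' = 0x2E → acc = 0x7F
  ',' = 0x2C → acc = 0x53
  '3' = 0x33 → acc = 0x60
  '6' = 0x36 → acc = 0x56
  '1' = 0x31 → acc = 0x67
  '.' = 0x2E → acc = 0x49
  ',' = 0x2C → acc = 0x65
  '8' = 0x38 → acc = 0x5D
  '8' = 0x38 → acc = 0x65
Checksum = 0x65.

65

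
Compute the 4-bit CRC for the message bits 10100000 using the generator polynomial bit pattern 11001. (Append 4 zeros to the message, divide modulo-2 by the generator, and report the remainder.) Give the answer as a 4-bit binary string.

1000

Append 4 zeros: 101000000000. Divide by 11001 (XOR where the leading bit is 1):
  pos 0: 10100 XOR 11001 = 01101
  pos 1: 11010 XOR 11001 = 00011
  pos 4: 11000 XOR 11001 = 00001
Remainder (last 4 bits) = 1000. This is the CRC / FCS.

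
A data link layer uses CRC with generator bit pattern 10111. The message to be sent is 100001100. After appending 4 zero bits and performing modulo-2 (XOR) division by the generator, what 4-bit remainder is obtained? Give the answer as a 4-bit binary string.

Append 4 zeros: 1000011000000. Divide by 10111 (XOR where the leading bit is 1):
  pos 0: 10000 XOR 10111 = 00111
  pos 2: 11111 XOR 10111 = 01000
  pos 3: 10000 XOR 10111 = 00111
  pos 5: 11100 XOR 10111 = 01011
  pos 6: 10110 XOR 10111 = 00001
Remainder (last 4 bits) = 0100. This is the CRC / FCS.

0100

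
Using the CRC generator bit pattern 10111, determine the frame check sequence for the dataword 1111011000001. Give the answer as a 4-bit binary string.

0100

Append 4 zeros: 11110110000010000. Divide by 10111 (XOR where the leading bit is 1):
  pos 0: 11110 XOR 10111 = 01001
  pos 1: 10011 XOR 10111 = 00100
  pos 3: 10010 XOR 10111 = 00101
  pos 5: 10100 XOR 10111 = 00011
  pos 8: 11001 XOR 10111 = 01110
  pos 9: 11100 XOR 10111 = 01011
  pos 10: 10110 XOR 10111 = 00001
Remainder (last 4 bits) = 0100. This is the CRC / FCS.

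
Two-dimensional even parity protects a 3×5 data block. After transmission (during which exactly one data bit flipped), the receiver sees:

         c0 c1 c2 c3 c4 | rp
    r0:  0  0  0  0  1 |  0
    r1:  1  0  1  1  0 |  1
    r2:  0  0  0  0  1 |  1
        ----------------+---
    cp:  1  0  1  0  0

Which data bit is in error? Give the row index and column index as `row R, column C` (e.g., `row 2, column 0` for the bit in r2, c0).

Recompute each row's even parity and compare to rp:
  r0: data parity 1, sent rp 0 → mismatch
  r1: data parity 1, sent rp 1 → ok
  r2: data parity 1, sent rp 1 → ok
Recompute each column's even parity and compare to cp:
  c0: data parity 1, sent cp 1 → ok
  c1: data parity 0, sent cp 0 → ok
  c2: data parity 1, sent cp 1 → ok
  c3: data parity 1, sent cp 0 → mismatch
  c4: data parity 0, sent cp 0 → ok
Exactly one row (r0) and one column (c3) fail → the flipped bit is at their intersection.

row 0, column 3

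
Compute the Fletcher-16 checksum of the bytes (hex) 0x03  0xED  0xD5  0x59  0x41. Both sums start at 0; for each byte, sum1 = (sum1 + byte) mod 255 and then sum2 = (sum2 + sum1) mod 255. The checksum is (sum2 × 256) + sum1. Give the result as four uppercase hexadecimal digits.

Running sums (mod 255):
  after byte 0 (0x03): sum1=3, sum2=3
  after byte 1 (0xED): sum1=240, sum2=243
  after byte 2 (0xD5): sum1=198, sum2=186
  after byte 3 (0x59): sum1=32, sum2=218
  after byte 4 (0x41): sum1=97, sum2=60
Checksum = sum2·256 + sum1 = 60·256 + 97 = 15457 = 0x3C61.

3C61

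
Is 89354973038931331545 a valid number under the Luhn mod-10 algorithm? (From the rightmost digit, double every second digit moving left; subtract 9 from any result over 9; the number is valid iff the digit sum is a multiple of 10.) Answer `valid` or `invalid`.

From the right, keep odd positions and double even positions (subtract 9 from any doubled value over 9):
  doubled (positions 2,4,...): 8 2 6 6 7 0 5 8 6 7 → sum 55
  kept (positions 1,3,...): 5 5 3 1 9 3 3 9 5 9 → sum 52
Total = 107.
107 mod 10 = 7, so the number is invalid.

invalid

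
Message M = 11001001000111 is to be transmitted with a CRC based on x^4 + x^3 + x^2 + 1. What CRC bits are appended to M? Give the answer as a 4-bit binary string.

1110

Append 4 zeros: 110010010001110000. Divide by 11101 (XOR where the leading bit is 1):
  pos 0: 11001 XOR 11101 = 00100
  pos 2: 10000 XOR 11101 = 01101
  pos 3: 11011 XOR 11101 = 00110
  pos 5: 11000 XOR 11101 = 00101
  pos 7: 10101 XOR 11101 = 01000
  pos 8: 10001 XOR 11101 = 01100
  pos 9: 11001 XOR 11101 = 00100
  pos 11: 10000 XOR 11101 = 01101
  pos 12: 11010 XOR 11101 = 00111
Remainder (last 4 bits) = 1110. This is the CRC / FCS.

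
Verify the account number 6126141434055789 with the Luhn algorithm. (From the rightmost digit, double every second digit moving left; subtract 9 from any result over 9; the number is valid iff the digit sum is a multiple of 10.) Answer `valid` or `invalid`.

invalid

From the right, keep odd positions and double even positions (subtract 9 from any doubled value over 9):
  doubled (positions 2,4,...): 7 1 0 6 2 2 4 3 → sum 25
  kept (positions 1,3,...): 9 7 5 4 4 4 6 1 → sum 40
Total = 65.
65 mod 10 = 5, so the number is invalid.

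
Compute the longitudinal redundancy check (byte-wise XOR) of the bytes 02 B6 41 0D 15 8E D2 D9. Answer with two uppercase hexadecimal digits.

68

XOR the bytes together:
  start with 0x02
  0x02 ⊕ 0xB6 = 0xB4
  0xB4 ⊕ 0x41 = 0xF5
  0xF5 ⊕ 0x0D = 0xF8
  0xF8 ⊕ 0x15 = 0xED
  0xED ⊕ 0x8E = 0x63
  0x63 ⊕ 0xD2 = 0xB1
  0xB1 ⊕ 0xD9 = 0x68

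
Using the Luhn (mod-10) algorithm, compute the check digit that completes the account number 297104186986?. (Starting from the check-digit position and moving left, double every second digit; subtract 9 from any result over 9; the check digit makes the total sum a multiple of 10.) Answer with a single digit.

8

Partial digits right→left: 6 8 9 6 8 1 4 0 1 7 9 2
Double every second digit counting from the check-digit position (so the 1st, 3rd, 5th, ... of the partial from the right).
  doubled (with −9 where >9): 3 9 7 8 2 9 → sum 38
  kept as-is: 8 6 1 0 7 2 → sum 24
Total = 38 + 24 = 62.
Check digit = (10 − (62 mod 10)) mod 10 = 8.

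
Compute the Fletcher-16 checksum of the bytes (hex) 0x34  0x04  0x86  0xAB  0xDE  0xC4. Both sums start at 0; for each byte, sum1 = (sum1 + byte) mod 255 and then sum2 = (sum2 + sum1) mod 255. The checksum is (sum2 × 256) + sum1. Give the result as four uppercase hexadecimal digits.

EC0E

Running sums (mod 255):
  after byte 0 (0x34): sum1=52, sum2=52
  after byte 1 (0x04): sum1=56, sum2=108
  after byte 2 (0x86): sum1=190, sum2=43
  after byte 3 (0xAB): sum1=106, sum2=149
  after byte 4 (0xDE): sum1=73, sum2=222
  after byte 5 (0xC4): sum1=14, sum2=236
Checksum = sum2·256 + sum1 = 236·256 + 14 = 60430 = 0xEC0E.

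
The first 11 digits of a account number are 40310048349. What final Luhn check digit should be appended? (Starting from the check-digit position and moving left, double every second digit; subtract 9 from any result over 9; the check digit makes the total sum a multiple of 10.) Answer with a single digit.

0

Partial digits right→left: 9 4 3 8 4 0 0 1 3 0 4
Double every second digit counting from the check-digit position (so the 1st, 3rd, 5th, ... of the partial from the right).
  doubled (with −9 where >9): 9 6 8 0 6 8 → sum 37
  kept as-is: 4 8 0 1 0 → sum 13
Total = 37 + 13 = 50.
Check digit = (10 − (50 mod 10)) mod 10 = 0.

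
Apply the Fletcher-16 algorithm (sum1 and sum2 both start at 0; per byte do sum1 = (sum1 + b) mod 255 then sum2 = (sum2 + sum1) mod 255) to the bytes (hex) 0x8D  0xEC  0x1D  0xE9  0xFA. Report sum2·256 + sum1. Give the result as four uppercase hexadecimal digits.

9D7C

Running sums (mod 255):
  after byte 0 (0x8D): sum1=141, sum2=141
  after byte 1 (0xEC): sum1=122, sum2=8
  after byte 2 (0x1D): sum1=151, sum2=159
  after byte 3 (0xE9): sum1=129, sum2=33
  after byte 4 (0xFA): sum1=124, sum2=157
Checksum = sum2·256 + sum1 = 157·256 + 124 = 40316 = 0x9D7C.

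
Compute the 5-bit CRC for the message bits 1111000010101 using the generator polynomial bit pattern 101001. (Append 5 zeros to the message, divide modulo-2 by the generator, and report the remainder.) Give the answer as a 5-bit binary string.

01000

Append 5 zeros: 111100001010100000. Divide by 101001 (XOR where the leading bit is 1):
  pos 0: 111100 XOR 101001 = 010101
  pos 1: 101010 XOR 101001 = 000011
  pos 5: 110101 XOR 101001 = 011100
  pos 6: 111000 XOR 101001 = 010001
  pos 7: 100011 XOR 101001 = 001010
  pos 9: 101000 XOR 101001 = 000001
Remainder (last 5 bits) = 01000. This is the CRC / FCS.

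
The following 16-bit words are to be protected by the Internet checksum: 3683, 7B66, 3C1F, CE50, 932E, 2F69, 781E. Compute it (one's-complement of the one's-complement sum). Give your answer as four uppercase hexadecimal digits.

08F0

One's-complement addition (fold any carry out of bit 15 back into bit 0):
  0x3683 + 0x7B66 = 0x0B1E9
  0xB1E9 + 0x3C1F = 0x0EE08
  0xEE08 + 0xCE50 = 0x1BC58 → wrap carry → 0xBC59
  0xBC59 + 0x932E = 0x14F87 → wrap carry → 0x4F88
  0x4F88 + 0x2F69 = 0x07EF1
  0x7EF1 + 0x781E = 0x0F70F
One's-complement sum = 0xF70F.
Checksum = ~0xF70F & 0xFFFF = 0x08F0.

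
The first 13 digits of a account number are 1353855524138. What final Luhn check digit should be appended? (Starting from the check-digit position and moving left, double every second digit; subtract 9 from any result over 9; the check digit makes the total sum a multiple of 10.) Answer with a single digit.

Partial digits right→left: 8 3 1 4 2 5 5 5 8 3 5 3 1
Double every second digit counting from the check-digit position (so the 1st, 3rd, 5th, ... of the partial from the right).
  doubled (with −9 where >9): 7 2 4 1 7 1 2 → sum 24
  kept as-is: 3 4 5 5 3 3 → sum 23
Total = 24 + 23 = 47.
Check digit = (10 − (47 mod 10)) mod 10 = 3.

3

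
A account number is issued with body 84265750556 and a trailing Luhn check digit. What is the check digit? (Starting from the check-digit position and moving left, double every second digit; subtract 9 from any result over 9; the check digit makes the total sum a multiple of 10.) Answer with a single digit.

1

Partial digits right→left: 6 5 5 0 5 7 5 6 2 4 8
Double every second digit counting from the check-digit position (so the 1st, 3rd, 5th, ... of the partial from the right).
  doubled (with −9 where >9): 3 1 1 1 4 7 → sum 17
  kept as-is: 5 0 7 6 4 → sum 22
Total = 17 + 22 = 39.
Check digit = (10 − (39 mod 10)) mod 10 = 1.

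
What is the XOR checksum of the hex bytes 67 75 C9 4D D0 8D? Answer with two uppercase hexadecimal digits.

XOR the bytes together:
  start with 0x67
  0x67 ⊕ 0x75 = 0x12
  0x12 ⊕ 0xC9 = 0xDB
  0xDB ⊕ 0x4D = 0x96
  0x96 ⊕ 0xD0 = 0x46
  0x46 ⊕ 0x8D = 0xCB

CB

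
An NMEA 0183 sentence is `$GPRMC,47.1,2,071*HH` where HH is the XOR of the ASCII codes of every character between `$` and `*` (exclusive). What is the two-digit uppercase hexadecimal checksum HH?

7F

XOR the ASCII codes of the payload characters:
  'G' = 0x47 → acc = 0x47
  'P' = 0x50 → acc = 0x17
  'R' = 0x52 → acc = 0x45
  'M' = 0x4D → acc = 0x08
  'C' = 0x43 → acc = 0x4B
  ',' = 0x2C → acc = 0x67
  '4' = 0x34 → acc = 0x53
  '7' = 0x37 → acc = 0x64
  '.' = 0x2E → acc = 0x4A
  '1' = 0x31 → acc = 0x7B
  ',' = 0x2C → acc = 0x57
  '2' = 0x32 → acc = 0x65
  ',' = 0x2C → acc = 0x49
  '0' = 0x30 → acc = 0x79
  '7' = 0x37 → acc = 0x4E
  '1' = 0x31 → acc = 0x7F
Checksum = 0x7F.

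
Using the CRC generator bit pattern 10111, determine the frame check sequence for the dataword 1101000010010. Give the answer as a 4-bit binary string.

Append 4 zeros: 11010000100100000. Divide by 10111 (XOR where the leading bit is 1):
  pos 0: 11010 XOR 10111 = 01101
  pos 1: 11010 XOR 10111 = 01101
  pos 2: 11010 XOR 10111 = 01101
  pos 3: 11010 XOR 10111 = 01101
  pos 4: 11011 XOR 10111 = 01100
  pos 5: 11000 XOR 10111 = 01111
  pos 6: 11110 XOR 10111 = 01001
  pos 7: 10011 XOR 10111 = 00100
  pos 9: 10000 XOR 10111 = 00111
  pos 11: 11100 XOR 10111 = 01011
  pos 12: 10110 XOR 10111 = 00001
Remainder (last 4 bits) = 0001. This is the CRC / FCS.

0001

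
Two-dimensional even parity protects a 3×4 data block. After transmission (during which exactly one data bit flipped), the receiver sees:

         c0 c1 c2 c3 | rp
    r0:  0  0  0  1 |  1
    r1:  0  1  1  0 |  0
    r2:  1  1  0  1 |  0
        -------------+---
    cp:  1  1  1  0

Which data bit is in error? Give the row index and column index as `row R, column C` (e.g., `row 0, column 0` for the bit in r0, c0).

row 2, column 1

Recompute each row's even parity and compare to rp:
  r0: data parity 1, sent rp 1 → ok
  r1: data parity 0, sent rp 0 → ok
  r2: data parity 1, sent rp 0 → mismatch
Recompute each column's even parity and compare to cp:
  c0: data parity 1, sent cp 1 → ok
  c1: data parity 0, sent cp 1 → mismatch
  c2: data parity 1, sent cp 1 → ok
  c3: data parity 0, sent cp 0 → ok
Exactly one row (r2) and one column (c1) fail → the flipped bit is at their intersection.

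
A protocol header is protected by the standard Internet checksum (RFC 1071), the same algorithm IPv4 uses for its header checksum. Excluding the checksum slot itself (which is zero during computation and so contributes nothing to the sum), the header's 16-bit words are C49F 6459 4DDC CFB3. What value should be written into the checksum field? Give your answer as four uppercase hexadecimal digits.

One's-complement addition (fold any carry out of bit 15 back into bit 0):
  0xC49F + 0x6459 = 0x128F8 → wrap carry → 0x28F9
  0x28F9 + 0x4DDC = 0x076D5
  0x76D5 + 0xCFB3 = 0x14688 → wrap carry → 0x4689
One's-complement sum = 0x4689.
Checksum = ~0x4689 & 0xFFFF = 0xB976.

B976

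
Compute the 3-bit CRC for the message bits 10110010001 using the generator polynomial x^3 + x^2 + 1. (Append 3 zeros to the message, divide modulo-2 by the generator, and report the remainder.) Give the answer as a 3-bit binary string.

000

Append 3 zeros: 10110010001000. Divide by 1101 (XOR where the leading bit is 1):
  pos 0: 1011 XOR 1101 = 0110
  pos 1: 1100 XOR 1101 = 0001
  pos 4: 1010 XOR 1101 = 0111
  pos 5: 1110 XOR 1101 = 0011
  pos 7: 1101 XOR 1101 = 0000
Remainder (last 3 bits) = 000. This is the CRC / FCS.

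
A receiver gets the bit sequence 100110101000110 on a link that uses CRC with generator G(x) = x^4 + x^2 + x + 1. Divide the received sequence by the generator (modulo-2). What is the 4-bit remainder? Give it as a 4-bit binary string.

0001

Modulo-2 division of 100110101000110 by 10111:
  pos 0: 10011 XOR 10111 = 00100
  pos 2: 10001 XOR 10111 = 00110
  pos 4: 11001 XOR 10111 = 01110
  pos 5: 11100 XOR 10111 = 01011
  pos 6: 10110 XOR 10111 = 00001
  pos 10: 10110 XOR 10111 = 00001
Remainder = 0001 (nonzero — an error is detected).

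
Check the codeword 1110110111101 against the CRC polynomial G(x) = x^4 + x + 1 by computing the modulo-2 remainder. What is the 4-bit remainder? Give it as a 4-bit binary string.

0000

Modulo-2 division of 1110110111101 by 10011:
  pos 0: 11101 XOR 10011 = 01110
  pos 1: 11101 XOR 10011 = 01110
  pos 2: 11100 XOR 10011 = 01111
  pos 3: 11111 XOR 10011 = 01100
  pos 4: 11001 XOR 10011 = 01010
  pos 5: 10101 XOR 10011 = 00110
  pos 7: 11010 XOR 10011 = 01001
  pos 8: 10011 XOR 10011 = 00000
Remainder = 0000 (zero — the frame passes the CRC check).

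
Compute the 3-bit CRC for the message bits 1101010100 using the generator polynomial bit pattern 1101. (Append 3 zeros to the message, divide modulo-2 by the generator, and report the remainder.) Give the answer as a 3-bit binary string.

Append 3 zeros: 1101010100000. Divide by 1101 (XOR where the leading bit is 1):
  pos 0: 1101 XOR 1101 = 0000
  pos 5: 1010 XOR 1101 = 0111
  pos 6: 1110 XOR 1101 = 0011
  pos 8: 1100 XOR 1101 = 0001
Remainder (last 3 bits) = 010. This is the CRC / FCS.

010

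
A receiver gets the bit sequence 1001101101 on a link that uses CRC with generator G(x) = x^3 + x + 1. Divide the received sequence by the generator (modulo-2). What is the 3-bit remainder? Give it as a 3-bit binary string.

000

Modulo-2 division of 1001101101 by 1011:
  pos 0: 1001 XOR 1011 = 0010
  pos 2: 1010 XOR 1011 = 0001
  pos 5: 1110 XOR 1011 = 0101
  pos 6: 1011 XOR 1011 = 0000
Remainder = 000 (zero — the frame passes the CRC check).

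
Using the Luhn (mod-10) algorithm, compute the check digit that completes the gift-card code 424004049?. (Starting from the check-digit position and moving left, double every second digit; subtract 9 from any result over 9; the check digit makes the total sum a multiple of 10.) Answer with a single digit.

Partial digits right→left: 9 4 0 4 0 0 4 2 4
Double every second digit counting from the check-digit position (so the 1st, 3rd, 5th, ... of the partial from the right).
  doubled (with −9 where >9): 9 0 0 8 8 → sum 25
  kept as-is: 4 4 0 2 → sum 10
Total = 25 + 10 = 35.
Check digit = (10 − (35 mod 10)) mod 10 = 5.

5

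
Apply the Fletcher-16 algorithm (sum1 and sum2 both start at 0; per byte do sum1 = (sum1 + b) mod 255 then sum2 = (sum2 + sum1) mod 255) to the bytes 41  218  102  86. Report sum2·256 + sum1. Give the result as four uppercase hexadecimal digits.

Running sums (mod 255):
  after byte 0 (41): sum1=41, sum2=41
  after byte 1 (218): sum1=4, sum2=45
  after byte 2 (102): sum1=106, sum2=151
  after byte 3 (86): sum1=192, sum2=88
Checksum = sum2·256 + sum1 = 88·256 + 192 = 22720 = 0x58C0.

58C0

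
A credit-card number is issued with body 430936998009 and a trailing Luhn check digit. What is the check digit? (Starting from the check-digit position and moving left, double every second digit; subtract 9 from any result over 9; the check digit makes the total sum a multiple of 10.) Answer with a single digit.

0

Partial digits right→left: 9 0 0 8 9 9 6 3 9 0 3 4
Double every second digit counting from the check-digit position (so the 1st, 3rd, 5th, ... of the partial from the right).
  doubled (with −9 where >9): 9 0 9 3 9 6 → sum 36
  kept as-is: 0 8 9 3 0 4 → sum 24
Total = 36 + 24 = 60.
Check digit = (10 − (60 mod 10)) mod 10 = 0.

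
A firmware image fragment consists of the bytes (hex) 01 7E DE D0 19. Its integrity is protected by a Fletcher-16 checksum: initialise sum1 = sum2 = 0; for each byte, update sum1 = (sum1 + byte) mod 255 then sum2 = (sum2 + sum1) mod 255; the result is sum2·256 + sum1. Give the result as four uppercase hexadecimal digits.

5648

Running sums (mod 255):
  after byte 0 (01): sum1=1, sum2=1
  after byte 1 (7E): sum1=127, sum2=128
  after byte 2 (DE): sum1=94, sum2=222
  after byte 3 (D0): sum1=47, sum2=14
  after byte 4 (19): sum1=72, sum2=86
Checksum = sum2·256 + sum1 = 86·256 + 72 = 22088 = 0x5648.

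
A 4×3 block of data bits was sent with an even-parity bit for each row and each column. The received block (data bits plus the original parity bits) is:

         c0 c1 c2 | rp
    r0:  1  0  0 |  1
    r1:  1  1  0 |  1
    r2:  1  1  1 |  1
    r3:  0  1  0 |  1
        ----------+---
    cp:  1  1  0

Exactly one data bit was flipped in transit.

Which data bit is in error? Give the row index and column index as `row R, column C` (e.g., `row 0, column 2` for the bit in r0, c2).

row 1, column 2

Recompute each row's even parity and compare to rp:
  r0: data parity 1, sent rp 1 → ok
  r1: data parity 0, sent rp 1 → mismatch
  r2: data parity 1, sent rp 1 → ok
  r3: data parity 1, sent rp 1 → ok
Recompute each column's even parity and compare to cp:
  c0: data parity 1, sent cp 1 → ok
  c1: data parity 1, sent cp 1 → ok
  c2: data parity 1, sent cp 0 → mismatch
Exactly one row (r1) and one column (c2) fail → the flipped bit is at their intersection.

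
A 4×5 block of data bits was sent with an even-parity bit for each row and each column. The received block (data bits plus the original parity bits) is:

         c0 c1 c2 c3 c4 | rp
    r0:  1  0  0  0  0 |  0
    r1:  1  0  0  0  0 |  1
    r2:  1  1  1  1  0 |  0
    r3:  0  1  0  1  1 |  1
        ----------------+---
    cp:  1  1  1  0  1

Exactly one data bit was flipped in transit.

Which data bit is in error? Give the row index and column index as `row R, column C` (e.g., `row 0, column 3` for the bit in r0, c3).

row 0, column 1

Recompute each row's even parity and compare to rp:
  r0: data parity 1, sent rp 0 → mismatch
  r1: data parity 1, sent rp 1 → ok
  r2: data parity 0, sent rp 0 → ok
  r3: data parity 1, sent rp 1 → ok
Recompute each column's even parity and compare to cp:
  c0: data parity 1, sent cp 1 → ok
  c1: data parity 0, sent cp 1 → mismatch
  c2: data parity 1, sent cp 1 → ok
  c3: data parity 0, sent cp 0 → ok
  c4: data parity 1, sent cp 1 → ok
Exactly one row (r0) and one column (c1) fail → the flipped bit is at their intersection.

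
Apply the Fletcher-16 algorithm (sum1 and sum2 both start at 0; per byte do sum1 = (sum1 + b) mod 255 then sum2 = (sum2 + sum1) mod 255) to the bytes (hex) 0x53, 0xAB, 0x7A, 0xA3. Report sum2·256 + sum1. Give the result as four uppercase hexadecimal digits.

E81D

Running sums (mod 255):
  after byte 0 (0x53): sum1=83, sum2=83
  after byte 1 (0xAB): sum1=254, sum2=82
  after byte 2 (0x7A): sum1=121, sum2=203
  after byte 3 (0xA3): sum1=29, sum2=232
Checksum = sum2·256 + sum1 = 232·256 + 29 = 59421 = 0xE81D.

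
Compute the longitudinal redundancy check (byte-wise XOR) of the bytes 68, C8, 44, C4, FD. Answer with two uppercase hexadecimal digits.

DD

XOR the bytes together:
  start with 0x68
  0x68 ⊕ 0xC8 = 0xA0
  0xA0 ⊕ 0x44 = 0xE4
  0xE4 ⊕ 0xC4 = 0x20
  0x20 ⊕ 0xFD = 0xDD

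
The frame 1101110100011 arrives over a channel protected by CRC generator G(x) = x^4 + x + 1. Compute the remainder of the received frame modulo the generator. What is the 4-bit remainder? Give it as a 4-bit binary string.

Modulo-2 division of 1101110100011 by 10011:
  pos 0: 11011 XOR 10011 = 01000
  pos 1: 10001 XOR 10011 = 00010
  pos 4: 10010 XOR 10011 = 00001
  pos 8: 10011 XOR 10011 = 00000
Remainder = 0000 (zero — the frame passes the CRC check).

0000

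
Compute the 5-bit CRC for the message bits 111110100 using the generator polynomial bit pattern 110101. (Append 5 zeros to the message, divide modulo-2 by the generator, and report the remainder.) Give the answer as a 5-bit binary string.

Append 5 zeros: 11111010000000. Divide by 110101 (XOR where the leading bit is 1):
  pos 0: 111110 XOR 110101 = 001011
  pos 2: 101110 XOR 110101 = 011011
  pos 3: 110110 XOR 110101 = 000011
  pos 7: 110000 XOR 110101 = 000101
Remainder (last 5 bits) = 01010. This is the CRC / FCS.

01010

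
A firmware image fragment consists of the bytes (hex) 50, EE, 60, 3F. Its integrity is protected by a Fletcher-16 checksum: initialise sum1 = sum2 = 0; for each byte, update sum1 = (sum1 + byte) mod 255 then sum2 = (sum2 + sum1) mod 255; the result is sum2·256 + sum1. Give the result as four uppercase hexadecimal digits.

Running sums (mod 255):
  after byte 0 (50): sum1=80, sum2=80
  after byte 1 (EE): sum1=63, sum2=143
  after byte 2 (60): sum1=159, sum2=47
  after byte 3 (3F): sum1=222, sum2=14
Checksum = sum2·256 + sum1 = 14·256 + 222 = 3806 = 0x0EDE.

0EDE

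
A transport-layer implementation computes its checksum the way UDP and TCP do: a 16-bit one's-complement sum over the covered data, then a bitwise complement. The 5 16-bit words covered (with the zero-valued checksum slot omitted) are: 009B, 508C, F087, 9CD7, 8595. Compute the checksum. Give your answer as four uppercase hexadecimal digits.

9BE3

One's-complement addition (fold any carry out of bit 15 back into bit 0):
  0x009B + 0x508C = 0x05127
  0x5127 + 0xF087 = 0x141AE → wrap carry → 0x41AF
  0x41AF + 0x9CD7 = 0x0DE86
  0xDE86 + 0x8595 = 0x1641B → wrap carry → 0x641C
One's-complement sum = 0x641C.
Checksum = ~0x641C & 0xFFFF = 0x9BE3.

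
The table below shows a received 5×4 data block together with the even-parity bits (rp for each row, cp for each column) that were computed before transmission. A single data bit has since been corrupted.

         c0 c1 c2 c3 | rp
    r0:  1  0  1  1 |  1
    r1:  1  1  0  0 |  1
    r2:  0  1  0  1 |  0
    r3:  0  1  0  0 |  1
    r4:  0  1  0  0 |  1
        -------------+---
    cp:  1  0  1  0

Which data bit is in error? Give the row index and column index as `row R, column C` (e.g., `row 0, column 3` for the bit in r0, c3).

Recompute each row's even parity and compare to rp:
  r0: data parity 1, sent rp 1 → ok
  r1: data parity 0, sent rp 1 → mismatch
  r2: data parity 0, sent rp 0 → ok
  r3: data parity 1, sent rp 1 → ok
  r4: data parity 1, sent rp 1 → ok
Recompute each column's even parity and compare to cp:
  c0: data parity 0, sent cp 1 → mismatch
  c1: data parity 0, sent cp 0 → ok
  c2: data parity 1, sent cp 1 → ok
  c3: data parity 0, sent cp 0 → ok
Exactly one row (r1) and one column (c0) fail → the flipped bit is at their intersection.

row 1, column 0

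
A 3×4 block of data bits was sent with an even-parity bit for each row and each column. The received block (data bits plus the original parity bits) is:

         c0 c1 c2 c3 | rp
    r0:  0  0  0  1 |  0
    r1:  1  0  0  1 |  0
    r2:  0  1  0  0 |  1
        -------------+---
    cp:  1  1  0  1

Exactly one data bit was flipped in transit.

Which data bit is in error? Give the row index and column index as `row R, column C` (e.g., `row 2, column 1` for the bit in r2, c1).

row 0, column 3

Recompute each row's even parity and compare to rp:
  r0: data parity 1, sent rp 0 → mismatch
  r1: data parity 0, sent rp 0 → ok
  r2: data parity 1, sent rp 1 → ok
Recompute each column's even parity and compare to cp:
  c0: data parity 1, sent cp 1 → ok
  c1: data parity 1, sent cp 1 → ok
  c2: data parity 0, sent cp 0 → ok
  c3: data parity 0, sent cp 1 → mismatch
Exactly one row (r0) and one column (c3) fail → the flipped bit is at their intersection.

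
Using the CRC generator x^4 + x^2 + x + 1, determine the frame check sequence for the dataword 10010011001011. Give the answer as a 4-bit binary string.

Append 4 zeros: 100100110010110000. Divide by 10111 (XOR where the leading bit is 1):
  pos 0: 10010 XOR 10111 = 00101
  pos 2: 10101 XOR 10111 = 00010
  pos 5: 10100 XOR 10111 = 00011
  pos 8: 11101 XOR 10111 = 01010
  pos 9: 10101 XOR 10111 = 00010
  pos 12: 10000 XOR 10111 = 00111
Remainder (last 4 bits) = 1110. This is the CRC / FCS.

1110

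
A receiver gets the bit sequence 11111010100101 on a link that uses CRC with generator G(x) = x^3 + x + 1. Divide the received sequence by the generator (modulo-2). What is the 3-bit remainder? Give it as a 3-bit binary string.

000

Modulo-2 division of 11111010100101 by 1011:
  pos 0: 1111 XOR 1011 = 0100
  pos 1: 1001 XOR 1011 = 0010
  pos 3: 1001 XOR 1011 = 0010
  pos 5: 1001 XOR 1011 = 0010
  pos 7: 1000 XOR 1011 = 0011
  pos 9: 1110 XOR 1011 = 0101
  pos 10: 1011 XOR 1011 = 0000
Remainder = 000 (zero — the frame passes the CRC check).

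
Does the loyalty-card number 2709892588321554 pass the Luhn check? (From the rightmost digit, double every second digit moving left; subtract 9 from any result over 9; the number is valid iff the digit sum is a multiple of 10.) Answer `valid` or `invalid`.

valid

From the right, keep odd positions and double even positions (subtract 9 from any doubled value over 9):
  doubled (positions 2,4,...): 1 2 6 7 4 7 0 4 → sum 31
  kept (positions 1,3,...): 4 5 2 8 5 9 9 7 → sum 49
Total = 80.
80 mod 10 = 0, so the number is valid.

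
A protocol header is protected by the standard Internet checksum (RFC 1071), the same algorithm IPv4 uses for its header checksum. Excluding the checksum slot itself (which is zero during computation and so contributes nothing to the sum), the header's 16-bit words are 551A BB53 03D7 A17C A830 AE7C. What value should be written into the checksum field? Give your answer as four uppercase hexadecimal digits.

F390

One's-complement addition (fold any carry out of bit 15 back into bit 0):
  0x551A + 0xBB53 = 0x1106D → wrap carry → 0x106E
  0x106E + 0x03D7 = 0x01445
  0x1445 + 0xA17C = 0x0B5C1
  0xB5C1 + 0xA830 = 0x15DF1 → wrap carry → 0x5DF2
  0x5DF2 + 0xAE7C = 0x10C6E → wrap carry → 0x0C6F
One's-complement sum = 0x0C6F.
Checksum = ~0x0C6F & 0xFFFF = 0xF390.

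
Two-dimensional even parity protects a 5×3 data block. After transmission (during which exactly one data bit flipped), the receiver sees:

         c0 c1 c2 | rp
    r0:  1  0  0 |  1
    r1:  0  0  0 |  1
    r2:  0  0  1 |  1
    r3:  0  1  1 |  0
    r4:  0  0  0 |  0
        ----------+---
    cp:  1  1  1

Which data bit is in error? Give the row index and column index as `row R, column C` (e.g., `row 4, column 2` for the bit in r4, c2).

row 1, column 2

Recompute each row's even parity and compare to rp:
  r0: data parity 1, sent rp 1 → ok
  r1: data parity 0, sent rp 1 → mismatch
  r2: data parity 1, sent rp 1 → ok
  r3: data parity 0, sent rp 0 → ok
  r4: data parity 0, sent rp 0 → ok
Recompute each column's even parity and compare to cp:
  c0: data parity 1, sent cp 1 → ok
  c1: data parity 1, sent cp 1 → ok
  c2: data parity 0, sent cp 1 → mismatch
Exactly one row (r1) and one column (c2) fail → the flipped bit is at their intersection.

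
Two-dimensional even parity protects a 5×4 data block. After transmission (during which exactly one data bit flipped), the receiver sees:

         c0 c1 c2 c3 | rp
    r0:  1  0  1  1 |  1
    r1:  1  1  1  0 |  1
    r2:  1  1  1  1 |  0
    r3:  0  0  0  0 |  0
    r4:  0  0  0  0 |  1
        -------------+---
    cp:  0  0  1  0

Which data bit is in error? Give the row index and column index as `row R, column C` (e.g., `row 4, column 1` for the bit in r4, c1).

row 4, column 0

Recompute each row's even parity and compare to rp:
  r0: data parity 1, sent rp 1 → ok
  r1: data parity 1, sent rp 1 → ok
  r2: data parity 0, sent rp 0 → ok
  r3: data parity 0, sent rp 0 → ok
  r4: data parity 0, sent rp 1 → mismatch
Recompute each column's even parity and compare to cp:
  c0: data parity 1, sent cp 0 → mismatch
  c1: data parity 0, sent cp 0 → ok
  c2: data parity 1, sent cp 1 → ok
  c3: data parity 0, sent cp 0 → ok
Exactly one row (r4) and one column (c0) fail → the flipped bit is at their intersection.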